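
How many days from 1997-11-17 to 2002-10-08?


From 1997-11-17 to 2002-10-08
1997-11-17: days before November = 31 + 28 + 31 + 30 + 31 + 30 + 31 + 31 + 30 + 31 = 304 (1997 is not a leap year); day of year = 304 + 17 = 321
2002-10-08: days before October = 31 + 28 + 31 + 30 + 31 + 30 + 31 + 31 + 30 = 273 (2002 is not a leap year); day of year = 273 + 8 = 281
Rest of 1997: 365 - 321 = 44
Full years 1998 (365), 1999 (365), 2000 (366), 2001 (365): 1461
Total = 44 + 1461 + 281 = 1786

1786 days


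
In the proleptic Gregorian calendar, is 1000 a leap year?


Gregorian leap year rule: divisible by 4, but not by 100, unless also by 400.
1000 is divisible by 100 but not 400 -> not a leap year

No


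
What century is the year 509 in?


Century = (year - 1) // 100 + 1
= (509 - 1) // 100 + 1
= 508 // 100 + 1
= 5 + 1

6th century


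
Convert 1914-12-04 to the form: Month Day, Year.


ISO 1914-12-04 parses as year=1914, month=12, day=04
Month 12 -> December

December 4, 1914


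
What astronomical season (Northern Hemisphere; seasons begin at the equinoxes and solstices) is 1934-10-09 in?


Date: October 9
Astronomical Autumn (approx.; exact equinox/solstice day varies by year): September 22 to December 20
October 9 falls within the Autumn window

Autumn


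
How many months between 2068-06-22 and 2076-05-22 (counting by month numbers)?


From June 2068 to May 2076
8 years * 12 = 96 months, minus 1 month = 95

95 months


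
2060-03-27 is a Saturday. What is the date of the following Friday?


Current: Saturday
Target: Friday
Days ahead: 6

Next Friday: 2060-04-02


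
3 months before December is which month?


December is month 12
12 - 3 = 9

September


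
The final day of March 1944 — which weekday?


March 1944 has 31 days
Anchor: Jan 1, 1944. With p = 1944 - 1 = 1943: (p + p//4 - p//100 + p//400) mod 7 = (1943 + 485 - 19 + 4) mod 7 = 2413 mod 7 = 5 -> Saturday (Mon=0 ... Sun=6)
Days before March (Jan-Feb): 60; March 1 index = (5 + 60) mod 7 = 2 -> Wednesday
Last day offset: 31 - 1 = 30 days
Weekday index = (2 + 30) mod 7 = 4

Friday, March 31


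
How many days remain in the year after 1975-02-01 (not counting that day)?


Day of year: 32 of 365
Remaining = 365 - 32

333 days


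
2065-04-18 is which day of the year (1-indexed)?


Date: April 18, 2065
Days in months 1 through 3: 90
Plus 18 days in April

Day of year: 108


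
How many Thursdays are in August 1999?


August 1999 has 31 days
Anchor: Jan 1, 1999. With p = 1999 - 1 = 1998: (p + p//4 - p//100 + p//400) mod 7 = (1998 + 499 - 19 + 4) mod 7 = 2482 mod 7 = 4 -> Friday (Mon=0 ... Sun=6)
Days before August (Jan-Jul): 212; August 1 index = (4 + 212) mod 7 = 6 -> Sunday
First Thursday is August 5
Thursdays: 5, 12, 19, 26

4 Thursdays


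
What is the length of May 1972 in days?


May 1972

31 days


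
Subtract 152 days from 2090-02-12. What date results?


Start: 2090-02-12, subtract 152 days
Back 12 days from February 12 reaches January 31, 2090 -> 140 left
January 2090 has 31 days -> back to December 31, 2089 -> 109 left
December 2089 has 31 days -> back to November 30, 2089 -> 78 left
November 2089 has 30 days -> back to October 31, 2089 -> 48 left
October 2089 has 31 days -> back to September 30, 2089 -> 17 left
September 2089: 30 - 17 = 13 -> lands on September 13

Result: 2089-09-13


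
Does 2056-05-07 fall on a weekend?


Anchor: Jan 1, 2056. With p = 2056 - 1 = 2055: (p + p//4 - p//100 + p//400) mod 7 = (2055 + 513 - 20 + 5) mod 7 = 2553 mod 7 = 5 -> Saturday (Mon=0 ... Sun=6)
Day of year: 128; offset = 127
Weekday index = (5 + 127) mod 7 = 6 -> Sunday
Weekend days: Saturday, Sunday

Yes


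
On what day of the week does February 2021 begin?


Target: February 1, 2021
Anchor: Jan 1, 2021. With p = 2021 - 1 = 2020: (p + p//4 - p//100 + p//400) mod 7 = (2020 + 505 - 20 + 5) mod 7 = 2510 mod 7 = 4 -> Friday (Mon=0 ... Sun=6)
Days before February (Jan): 31 days
Weekday index = (4 + 31) mod 7 = 0

Monday


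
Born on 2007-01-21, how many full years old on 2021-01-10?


Birth: 2007-01-21
Reference: 2021-01-10
Year difference: 2021 - 2007 = 14
Birthday not yet reached in 2021, subtract 1

13 years old


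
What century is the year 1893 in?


Century = (year - 1) // 100 + 1
= (1893 - 1) // 100 + 1
= 1892 // 100 + 1
= 18 + 1

19th century


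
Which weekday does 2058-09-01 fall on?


Date: September 1, 2058
Anchor: Jan 1, 2058. With p = 2058 - 1 = 2057: (p + p//4 - p//100 + p//400) mod 7 = (2057 + 514 - 20 + 5) mod 7 = 2556 mod 7 = 1 -> Tuesday (Mon=0 ... Sun=6)
Days before September (Jan-Aug): 243; offset = 243 + 1 - 1 = 243
Weekday index = (1 + 243) mod 7 = 6

Day of the week: Sunday


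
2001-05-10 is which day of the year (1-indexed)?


Date: May 10, 2001
Days in months 1 through 4: 120
Plus 10 days in May

Day of year: 130


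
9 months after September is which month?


September is month 9
9 + 9 = 18; wrap: 18 - 12 = 6

June


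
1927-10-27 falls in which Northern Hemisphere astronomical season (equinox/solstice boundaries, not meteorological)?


Date: October 27
Astronomical Autumn (approx.; exact equinox/solstice day varies by year): September 22 to December 20
October 27 falls within the Autumn window

Autumn


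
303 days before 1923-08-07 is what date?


Start: 1923-08-07, subtract 303 days
Back 7 days from August 7 reaches July 31, 1923 -> 296 left
July 1923 has 31 days -> back to June 30, 1923 -> 265 left
June 1923 has 30 days -> back to May 31, 1923 -> 235 left
May 1923 has 31 days -> back to April 30, 1923 -> 204 left
April 1923 has 30 days -> back to March 31, 1923 -> 174 left
March 1923 has 31 days -> back to February 28, 1923 -> 143 left
February 1923 has 28 days -> back to January 31, 1923 -> 115 left
January 1923 has 31 days -> back to December 31, 1922 -> 84 left
December 1922 has 31 days -> back to November 30, 1922 -> 53 left
November 1922 has 30 days -> back to October 31, 1922 -> 23 left
October 1922: 31 - 23 = 8 -> lands on October 8

Result: 1922-10-08


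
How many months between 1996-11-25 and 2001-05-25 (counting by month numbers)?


From November 1996 to May 2001
5 years * 12 = 60 months, minus 6 months = 54

54 months


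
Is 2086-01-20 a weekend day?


Anchor: Jan 1, 2086. With p = 2086 - 1 = 2085: (p + p//4 - p//100 + p//400) mod 7 = (2085 + 521 - 20 + 5) mod 7 = 2591 mod 7 = 1 -> Tuesday (Mon=0 ... Sun=6)
Day of year: 20; offset = 19
Weekday index = (1 + 19) mod 7 = 6 -> Sunday
Weekend days: Saturday, Sunday

Yes


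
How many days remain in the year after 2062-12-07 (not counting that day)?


Day of year: 341 of 365
Remaining = 365 - 341

24 days


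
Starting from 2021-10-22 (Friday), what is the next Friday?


Current: Friday
Target: Friday
Days ahead: 7

Next Friday: 2021-10-29


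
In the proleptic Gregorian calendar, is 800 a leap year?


Gregorian leap year rule: divisible by 4, but not by 100, unless also by 400.
800 is divisible by 400 -> leap year

Yes


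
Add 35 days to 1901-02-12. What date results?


Start: 1901-02-12, add 35 days
February 1901 has 28 days: 28 - 12 = 16 days to February 28 -> 19 left
March 1901: 19 <= 31 -> lands on March 19

Result: 1901-03-19


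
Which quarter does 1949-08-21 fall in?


Month: August (month 8)
Q1: Jan-Mar, Q2: Apr-Jun, Q3: Jul-Sep, Q4: Oct-Dec

Q3


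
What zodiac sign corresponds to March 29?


Date: March 29
Conventional tropical zodiac dates: Aries from March 21 onward; Taurus starts April 20
March 29 falls within the Aries range

Aries


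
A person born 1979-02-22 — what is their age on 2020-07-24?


Birth: 1979-02-22
Reference: 2020-07-24
Year difference: 2020 - 1979 = 41

41 years old


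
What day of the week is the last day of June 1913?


June 1913 has 30 days
Anchor: Jan 1, 1913. With p = 1913 - 1 = 1912: (p + p//4 - p//100 + p//400) mod 7 = (1912 + 478 - 19 + 4) mod 7 = 2375 mod 7 = 2 -> Wednesday (Mon=0 ... Sun=6)
Days before June (Jan-May): 151; June 1 index = (2 + 151) mod 7 = 6 -> Sunday
Last day offset: 30 - 1 = 29 days
Weekday index = (6 + 29) mod 7 = 0

Monday, June 30


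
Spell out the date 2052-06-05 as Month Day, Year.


ISO 2052-06-05 parses as year=2052, month=06, day=05
Month 6 -> June

June 5, 2052


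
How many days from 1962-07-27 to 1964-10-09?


From 1962-07-27 to 1964-10-09
1962-07-27: days before July = 31 + 28 + 31 + 30 + 31 + 30 = 181 (1962 is not a leap year); day of year = 181 + 27 = 208
1964-10-09: days before October = 31 + 29 + 31 + 30 + 31 + 30 + 31 + 31 + 30 = 274 (1964 is a leap year); day of year = 274 + 9 = 283
Rest of 1962: 365 - 208 = 157
Full years 1963 (365): 365
Total = 157 + 365 + 283 = 805

805 days


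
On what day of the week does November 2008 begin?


Target: November 1, 2008
Anchor: Jan 1, 2008. With p = 2008 - 1 = 2007: (p + p//4 - p//100 + p//400) mod 7 = (2007 + 501 - 20 + 5) mod 7 = 2493 mod 7 = 1 -> Tuesday (Mon=0 ... Sun=6)
Days before November (Jan-Oct): 305 days
Weekday index = (1 + 305) mod 7 = 5

Saturday


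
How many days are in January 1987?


January 1987

31 days


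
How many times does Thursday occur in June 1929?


June 1929 has 30 days
Anchor: Jan 1, 1929. With p = 1929 - 1 = 1928: (p + p//4 - p//100 + p//400) mod 7 = (1928 + 482 - 19 + 4) mod 7 = 2395 mod 7 = 1 -> Tuesday (Mon=0 ... Sun=6)
Days before June (Jan-May): 151; June 1 index = (1 + 151) mod 7 = 5 -> Saturday
First Thursday is June 6
Thursdays: 6, 13, 20, 27

4 Thursdays


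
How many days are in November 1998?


November 1998

30 days


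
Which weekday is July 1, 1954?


Target: July 1, 1954
Anchor: Jan 1, 1954. With p = 1954 - 1 = 1953: (p + p//4 - p//100 + p//400) mod 7 = (1953 + 488 - 19 + 4) mod 7 = 2426 mod 7 = 4 -> Friday (Mon=0 ... Sun=6)
Days before July (Jan-Jun): 181 days
Weekday index = (4 + 181) mod 7 = 3

Thursday


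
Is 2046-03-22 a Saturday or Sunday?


Anchor: Jan 1, 2046. With p = 2046 - 1 = 2045: (p + p//4 - p//100 + p//400) mod 7 = (2045 + 511 - 20 + 5) mod 7 = 2541 mod 7 = 0 -> Monday (Mon=0 ... Sun=6)
Day of year: 81; offset = 80
Weekday index = (0 + 80) mod 7 = 3 -> Thursday
Weekend days: Saturday, Sunday

No


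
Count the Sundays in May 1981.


May 1981 has 31 days
Anchor: Jan 1, 1981. With p = 1981 - 1 = 1980: (p + p//4 - p//100 + p//400) mod 7 = (1980 + 495 - 19 + 4) mod 7 = 2460 mod 7 = 3 -> Thursday (Mon=0 ... Sun=6)
Days before May (Jan-Apr): 120; May 1 index = (3 + 120) mod 7 = 4 -> Friday
First Sunday is May 3
Sundays: 3, 10, 17, 24, 31

5 Sundays


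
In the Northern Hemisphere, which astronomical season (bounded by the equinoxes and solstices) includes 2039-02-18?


Date: February 18
Astronomical Winter (approx.; exact equinox/solstice day varies by year): December 21 to March 19
February 18 falls within the Winter window

Winter


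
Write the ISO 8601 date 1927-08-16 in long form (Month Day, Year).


ISO 1927-08-16 parses as year=1927, month=08, day=16
Month 8 -> August

August 16, 1927


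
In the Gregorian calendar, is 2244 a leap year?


Gregorian leap year rule: divisible by 4, but not by 100, unless also by 400.
2244 is divisible by 4 but not 100 -> leap year

Yes


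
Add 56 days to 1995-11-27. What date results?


Start: 1995-11-27, add 56 days
November 1995 has 30 days: 30 - 27 = 3 days to November 30 -> 53 left
December 1995 has 31 days -> 22 left
January 1996: 22 <= 31 -> lands on January 22

Result: 1996-01-22


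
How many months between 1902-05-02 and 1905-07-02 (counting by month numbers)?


From May 1902 to July 1905
3 years * 12 = 36 months, plus 2 months = 38

38 months


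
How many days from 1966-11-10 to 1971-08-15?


From 1966-11-10 to 1971-08-15
1966-11-10: days before November = 31 + 28 + 31 + 30 + 31 + 30 + 31 + 31 + 30 + 31 = 304 (1966 is not a leap year); day of year = 304 + 10 = 314
1971-08-15: days before August = 31 + 28 + 31 + 30 + 31 + 30 + 31 = 212 (1971 is not a leap year); day of year = 212 + 15 = 227
Rest of 1966: 365 - 314 = 51
Full years 1967 (365), 1968 (366), 1969 (365), 1970 (365): 1461
Total = 51 + 1461 + 227 = 1739

1739 days


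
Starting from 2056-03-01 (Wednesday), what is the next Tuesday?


Current: Wednesday
Target: Tuesday
Days ahead: 6

Next Tuesday: 2056-03-07


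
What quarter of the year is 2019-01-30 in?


Month: January (month 1)
Q1: Jan-Mar, Q2: Apr-Jun, Q3: Jul-Sep, Q4: Oct-Dec

Q1


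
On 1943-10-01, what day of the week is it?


Date: October 1, 1943
Anchor: Jan 1, 1943. With p = 1943 - 1 = 1942: (p + p//4 - p//100 + p//400) mod 7 = (1942 + 485 - 19 + 4) mod 7 = 2412 mod 7 = 4 -> Friday (Mon=0 ... Sun=6)
Days before October (Jan-Sep): 273; offset = 273 + 1 - 1 = 273
Weekday index = (4 + 273) mod 7 = 4

Day of the week: Friday


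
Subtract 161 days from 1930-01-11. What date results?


Start: 1930-01-11, subtract 161 days
Back 11 days from January 11 reaches December 31, 1929 -> 150 left
December 1929 has 31 days -> back to November 30, 1929 -> 119 left
November 1929 has 30 days -> back to October 31, 1929 -> 89 left
October 1929 has 31 days -> back to September 30, 1929 -> 58 left
September 1929 has 30 days -> back to August 31, 1929 -> 28 left
August 1929: 31 - 28 = 3 -> lands on August 3

Result: 1929-08-03


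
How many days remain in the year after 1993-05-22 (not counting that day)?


Day of year: 142 of 365
Remaining = 365 - 142

223 days


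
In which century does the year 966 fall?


Century = (year - 1) // 100 + 1
= (966 - 1) // 100 + 1
= 965 // 100 + 1
= 9 + 1

10th century


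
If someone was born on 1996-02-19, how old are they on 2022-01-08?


Birth: 1996-02-19
Reference: 2022-01-08
Year difference: 2022 - 1996 = 26
Birthday not yet reached in 2022, subtract 1

25 years old


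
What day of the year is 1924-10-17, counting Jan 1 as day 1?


Date: October 17, 1924
Days in months 1 through 9: 274
Plus 17 days in October

Day of year: 291


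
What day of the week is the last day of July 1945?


July 1945 has 31 days
Anchor: Jan 1, 1945. With p = 1945 - 1 = 1944: (p + p//4 - p//100 + p//400) mod 7 = (1944 + 486 - 19 + 4) mod 7 = 2415 mod 7 = 0 -> Monday (Mon=0 ... Sun=6)
Days before July (Jan-Jun): 181; July 1 index = (0 + 181) mod 7 = 6 -> Sunday
Last day offset: 31 - 1 = 30 days
Weekday index = (6 + 30) mod 7 = 1

Tuesday, July 31


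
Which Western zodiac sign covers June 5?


Date: June 5
Conventional tropical zodiac dates: Gemini from May 21 onward; Cancer starts June 21
June 5 falls within the Gemini range

Gemini


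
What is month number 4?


Month 4 of 12

April


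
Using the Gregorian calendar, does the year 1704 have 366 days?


Gregorian leap year rule: divisible by 4, but not by 100, unless also by 400.
1704 is divisible by 4 but not 100 -> leap year

Yes


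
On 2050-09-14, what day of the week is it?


Date: September 14, 2050
Anchor: Jan 1, 2050. With p = 2050 - 1 = 2049: (p + p//4 - p//100 + p//400) mod 7 = (2049 + 512 - 20 + 5) mod 7 = 2546 mod 7 = 5 -> Saturday (Mon=0 ... Sun=6)
Days before September (Jan-Aug): 243; offset = 243 + 14 - 1 = 256
Weekday index = (5 + 256) mod 7 = 2

Day of the week: Wednesday


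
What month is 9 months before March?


March is month 3
3 - 9 = -6; wrap: -6 + 12 = 6

June


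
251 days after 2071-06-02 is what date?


Start: 2071-06-02, add 251 days
June 2071 has 30 days: 30 - 2 = 28 days to June 30 -> 223 left
July 2071 has 31 days -> 192 left
August 2071 has 31 days -> 161 left
September 2071 has 30 days -> 131 left
October 2071 has 31 days -> 100 left
November 2071 has 30 days -> 70 left
December 2071 has 31 days -> 39 left
January 2072 has 31 days -> 8 left
February 2072: 8 <= 29 -> lands on February 8

Result: 2072-02-08


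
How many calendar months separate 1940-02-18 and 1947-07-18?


From February 1940 to July 1947
7 years * 12 = 84 months, plus 5 months = 89

89 months


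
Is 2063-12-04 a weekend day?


Anchor: Jan 1, 2063. With p = 2063 - 1 = 2062: (p + p//4 - p//100 + p//400) mod 7 = (2062 + 515 - 20 + 5) mod 7 = 2562 mod 7 = 0 -> Monday (Mon=0 ... Sun=6)
Day of year: 338; offset = 337
Weekday index = (0 + 337) mod 7 = 1 -> Tuesday
Weekend days: Saturday, Sunday

No


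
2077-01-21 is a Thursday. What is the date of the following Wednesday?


Current: Thursday
Target: Wednesday
Days ahead: 6

Next Wednesday: 2077-01-27


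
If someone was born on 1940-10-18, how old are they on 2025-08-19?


Birth: 1940-10-18
Reference: 2025-08-19
Year difference: 2025 - 1940 = 85
Birthday not yet reached in 2025, subtract 1

84 years old


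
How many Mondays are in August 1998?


August 1998 has 31 days
Anchor: Jan 1, 1998. With p = 1998 - 1 = 1997: (p + p//4 - p//100 + p//400) mod 7 = (1997 + 499 - 19 + 4) mod 7 = 2481 mod 7 = 3 -> Thursday (Mon=0 ... Sun=6)
Days before August (Jan-Jul): 212; August 1 index = (3 + 212) mod 7 = 5 -> Saturday
First Monday is August 3
Mondays: 3, 10, 17, 24, 31

5 Mondays


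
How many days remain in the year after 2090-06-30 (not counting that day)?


Day of year: 181 of 365
Remaining = 365 - 181

184 days


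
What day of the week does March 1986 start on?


Target: March 1, 1986
Anchor: Jan 1, 1986. With p = 1986 - 1 = 1985: (p + p//4 - p//100 + p//400) mod 7 = (1985 + 496 - 19 + 4) mod 7 = 2466 mod 7 = 2 -> Wednesday (Mon=0 ... Sun=6)
Days before March (Jan-Feb): 59 days
Weekday index = (2 + 59) mod 7 = 5

Saturday


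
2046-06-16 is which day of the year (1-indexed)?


Date: June 16, 2046
Days in months 1 through 5: 151
Plus 16 days in June

Day of year: 167


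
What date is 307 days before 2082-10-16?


Start: 2082-10-16, subtract 307 days
Back 16 days from October 16 reaches September 30, 2082 -> 291 left
September 2082 has 30 days -> back to August 31, 2082 -> 261 left
August 2082 has 31 days -> back to July 31, 2082 -> 230 left
July 2082 has 31 days -> back to June 30, 2082 -> 199 left
June 2082 has 30 days -> back to May 31, 2082 -> 169 left
May 2082 has 31 days -> back to April 30, 2082 -> 138 left
April 2082 has 30 days -> back to March 31, 2082 -> 108 left
March 2082 has 31 days -> back to February 28, 2082 -> 77 left
February 2082 has 28 days -> back to January 31, 2082 -> 49 left
January 2082 has 31 days -> back to December 31, 2081 -> 18 left
December 2081: 31 - 18 = 13 -> lands on December 13

Result: 2081-12-13


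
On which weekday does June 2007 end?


June 2007 has 30 days
Anchor: Jan 1, 2007. With p = 2007 - 1 = 2006: (p + p//4 - p//100 + p//400) mod 7 = (2006 + 501 - 20 + 5) mod 7 = 2492 mod 7 = 0 -> Monday (Mon=0 ... Sun=6)
Days before June (Jan-May): 151; June 1 index = (0 + 151) mod 7 = 4 -> Friday
Last day offset: 30 - 1 = 29 days
Weekday index = (4 + 29) mod 7 = 5

Saturday, June 30


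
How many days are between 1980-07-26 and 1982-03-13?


From 1980-07-26 to 1982-03-13
1980-07-26: days before July = 31 + 29 + 31 + 30 + 31 + 30 = 182 (1980 is a leap year); day of year = 182 + 26 = 208
1982-03-13: days before March = 31 + 28 = 59 (1982 is not a leap year); day of year = 59 + 13 = 72
Rest of 1980: 366 - 208 = 158
Full years 1981 (365): 365
Total = 158 + 365 + 72 = 595

595 days


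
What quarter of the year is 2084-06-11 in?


Month: June (month 6)
Q1: Jan-Mar, Q2: Apr-Jun, Q3: Jul-Sep, Q4: Oct-Dec

Q2


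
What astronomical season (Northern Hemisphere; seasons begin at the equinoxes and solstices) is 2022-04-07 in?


Date: April 7
Astronomical Spring (approx.; exact equinox/solstice day varies by year): March 20 to June 20
April 7 falls within the Spring window

Spring


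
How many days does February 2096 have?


February 2096 (leap year: yes)

29 days


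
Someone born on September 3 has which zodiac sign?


Date: September 3
Conventional tropical zodiac dates: Virgo from August 23 onward; Libra starts September 23
September 3 falls within the Virgo range

Virgo


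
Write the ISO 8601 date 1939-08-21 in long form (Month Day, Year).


ISO 1939-08-21 parses as year=1939, month=08, day=21
Month 8 -> August

August 21, 1939


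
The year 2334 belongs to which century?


Century = (year - 1) // 100 + 1
= (2334 - 1) // 100 + 1
= 2333 // 100 + 1
= 23 + 1

24th century


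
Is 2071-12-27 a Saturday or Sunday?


Anchor: Jan 1, 2071. With p = 2071 - 1 = 2070: (p + p//4 - p//100 + p//400) mod 7 = (2070 + 517 - 20 + 5) mod 7 = 2572 mod 7 = 3 -> Thursday (Mon=0 ... Sun=6)
Day of year: 361; offset = 360
Weekday index = (3 + 360) mod 7 = 6 -> Sunday
Weekend days: Saturday, Sunday

Yes


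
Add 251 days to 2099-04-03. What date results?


Start: 2099-04-03, add 251 days
April 2099 has 30 days: 30 - 3 = 27 days to April 30 -> 224 left
May 2099 has 31 days -> 193 left
June 2099 has 30 days -> 163 left
July 2099 has 31 days -> 132 left
August 2099 has 31 days -> 101 left
September 2099 has 30 days -> 71 left
October 2099 has 31 days -> 40 left
November 2099 has 30 days -> 10 left
December 2099: 10 <= 31 -> lands on December 10

Result: 2099-12-10


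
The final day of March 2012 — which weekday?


March 2012 has 31 days
Anchor: Jan 1, 2012. With p = 2012 - 1 = 2011: (p + p//4 - p//100 + p//400) mod 7 = (2011 + 502 - 20 + 5) mod 7 = 2498 mod 7 = 6 -> Sunday (Mon=0 ... Sun=6)
Days before March (Jan-Feb): 60; March 1 index = (6 + 60) mod 7 = 3 -> Thursday
Last day offset: 31 - 1 = 30 days
Weekday index = (3 + 30) mod 7 = 5

Saturday, March 31


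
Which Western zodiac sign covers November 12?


Date: November 12
Conventional tropical zodiac dates: Scorpio from October 23 onward; Sagittarius starts November 22
November 12 falls within the Scorpio range

Scorpio


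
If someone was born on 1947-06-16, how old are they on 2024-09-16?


Birth: 1947-06-16
Reference: 2024-09-16
Year difference: 2024 - 1947 = 77

77 years old


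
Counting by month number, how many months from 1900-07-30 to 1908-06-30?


From July 1900 to June 1908
8 years * 12 = 96 months, minus 1 month = 95

95 months


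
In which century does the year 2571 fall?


Century = (year - 1) // 100 + 1
= (2571 - 1) // 100 + 1
= 2570 // 100 + 1
= 25 + 1

26th century


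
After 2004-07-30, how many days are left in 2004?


Day of year: 212 of 366
Remaining = 366 - 212

154 days


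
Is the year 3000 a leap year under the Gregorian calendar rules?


Gregorian leap year rule: divisible by 4, but not by 100, unless also by 400.
3000 is divisible by 100 but not 400 -> not a leap year

No


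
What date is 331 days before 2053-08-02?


Start: 2053-08-02, subtract 331 days
Back 2 days from August 2 reaches July 31, 2053 -> 329 left
July 2053 has 31 days -> back to June 30, 2053 -> 298 left
June 2053 has 30 days -> back to May 31, 2053 -> 268 left
May 2053 has 31 days -> back to April 30, 2053 -> 237 left
April 2053 has 30 days -> back to March 31, 2053 -> 207 left
March 2053 has 31 days -> back to February 28, 2053 -> 176 left
February 2053 has 28 days -> back to January 31, 2053 -> 148 left
January 2053 has 31 days -> back to December 31, 2052 -> 117 left
December 2052 has 31 days -> back to November 30, 2052 -> 86 left
November 2052 has 30 days -> back to October 31, 2052 -> 56 left
October 2052 has 31 days -> back to September 30, 2052 -> 25 left
September 2052: 30 - 25 = 5 -> lands on September 5

Result: 2052-09-05


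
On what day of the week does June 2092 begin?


Target: June 1, 2092
Anchor: Jan 1, 2092. With p = 2092 - 1 = 2091: (p + p//4 - p//100 + p//400) mod 7 = (2091 + 522 - 20 + 5) mod 7 = 2598 mod 7 = 1 -> Tuesday (Mon=0 ... Sun=6)
Days before June (Jan-May): 152 days
Weekday index = (1 + 152) mod 7 = 6

Sunday


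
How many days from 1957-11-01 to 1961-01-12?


From 1957-11-01 to 1961-01-12
1957-11-01: days before November = 31 + 28 + 31 + 30 + 31 + 30 + 31 + 31 + 30 + 31 = 304 (1957 is not a leap year); day of year = 304 + 1 = 305
1961-01-12: day of year = 12
Rest of 1957: 365 - 305 = 60
Full years 1958 (365), 1959 (365), 1960 (366): 1096
Total = 60 + 1096 + 12 = 1168

1168 days


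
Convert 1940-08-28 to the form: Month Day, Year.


ISO 1940-08-28 parses as year=1940, month=08, day=28
Month 8 -> August

August 28, 1940


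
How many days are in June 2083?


June 2083

30 days


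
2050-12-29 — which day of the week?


Date: December 29, 2050
Anchor: Jan 1, 2050. With p = 2050 - 1 = 2049: (p + p//4 - p//100 + p//400) mod 7 = (2049 + 512 - 20 + 5) mod 7 = 2546 mod 7 = 5 -> Saturday (Mon=0 ... Sun=6)
Days before December (Jan-Nov): 334; offset = 334 + 29 - 1 = 362
Weekday index = (5 + 362) mod 7 = 3

Day of the week: Thursday


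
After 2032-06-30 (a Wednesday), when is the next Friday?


Current: Wednesday
Target: Friday
Days ahead: 2

Next Friday: 2032-07-02


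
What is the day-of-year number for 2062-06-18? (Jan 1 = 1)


Date: June 18, 2062
Days in months 1 through 5: 151
Plus 18 days in June

Day of year: 169


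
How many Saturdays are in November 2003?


November 2003 has 30 days
Anchor: Jan 1, 2003. With p = 2003 - 1 = 2002: (p + p//4 - p//100 + p//400) mod 7 = (2002 + 500 - 20 + 5) mod 7 = 2487 mod 7 = 2 -> Wednesday (Mon=0 ... Sun=6)
Days before November (Jan-Oct): 304; November 1 index = (2 + 304) mod 7 = 5 -> Saturday
First Saturday is November 1
Saturdays: 1, 8, 15, 22, 29

5 Saturdays


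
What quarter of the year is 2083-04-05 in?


Month: April (month 4)
Q1: Jan-Mar, Q2: Apr-Jun, Q3: Jul-Sep, Q4: Oct-Dec

Q2


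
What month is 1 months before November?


November is month 11
11 - 1 = 10

October


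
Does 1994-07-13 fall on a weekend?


Anchor: Jan 1, 1994. With p = 1994 - 1 = 1993: (p + p//4 - p//100 + p//400) mod 7 = (1993 + 498 - 19 + 4) mod 7 = 2476 mod 7 = 5 -> Saturday (Mon=0 ... Sun=6)
Day of year: 194; offset = 193
Weekday index = (5 + 193) mod 7 = 2 -> Wednesday
Weekend days: Saturday, Sunday

No


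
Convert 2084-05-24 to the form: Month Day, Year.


ISO 2084-05-24 parses as year=2084, month=05, day=24
Month 5 -> May

May 24, 2084


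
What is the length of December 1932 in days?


December 1932

31 days


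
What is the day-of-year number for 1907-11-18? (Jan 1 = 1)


Date: November 18, 1907
Days in months 1 through 10: 304
Plus 18 days in November

Day of year: 322


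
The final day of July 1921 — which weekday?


July 1921 has 31 days
Anchor: Jan 1, 1921. With p = 1921 - 1 = 1920: (p + p//4 - p//100 + p//400) mod 7 = (1920 + 480 - 19 + 4) mod 7 = 2385 mod 7 = 5 -> Saturday (Mon=0 ... Sun=6)
Days before July (Jan-Jun): 181; July 1 index = (5 + 181) mod 7 = 4 -> Friday
Last day offset: 31 - 1 = 30 days
Weekday index = (4 + 30) mod 7 = 6

Sunday, July 31


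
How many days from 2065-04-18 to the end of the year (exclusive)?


Day of year: 108 of 365
Remaining = 365 - 108

257 days


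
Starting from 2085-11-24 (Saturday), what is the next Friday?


Current: Saturday
Target: Friday
Days ahead: 6

Next Friday: 2085-11-30


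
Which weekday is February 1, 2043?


Target: February 1, 2043
Anchor: Jan 1, 2043. With p = 2043 - 1 = 2042: (p + p//4 - p//100 + p//400) mod 7 = (2042 + 510 - 20 + 5) mod 7 = 2537 mod 7 = 3 -> Thursday (Mon=0 ... Sun=6)
Days before February (Jan): 31 days
Weekday index = (3 + 31) mod 7 = 6

Sunday


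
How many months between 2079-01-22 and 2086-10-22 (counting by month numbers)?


From January 2079 to October 2086
7 years * 12 = 84 months, plus 9 months = 93

93 months


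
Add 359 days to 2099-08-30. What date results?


Start: 2099-08-30, add 359 days
August 2099 has 31 days: 31 - 30 = 1 day to August 31 -> 358 left
September 2099 has 30 days -> 328 left
October 2099 has 31 days -> 297 left
November 2099 has 30 days -> 267 left
December 2099 has 31 days -> 236 left
January 2100 has 31 days -> 205 left
February 2100 has 28 days -> 177 left
March 2100 has 31 days -> 146 left
April 2100 has 30 days -> 116 left
May 2100 has 31 days -> 85 left
June 2100 has 30 days -> 55 left
July 2100 has 31 days -> 24 left
August 2100: 24 <= 31 -> lands on August 24

Result: 2100-08-24


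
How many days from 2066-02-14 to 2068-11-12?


From 2066-02-14 to 2068-11-12
2066-02-14: days before February = 31; day of year = 31 + 14 = 45
2068-11-12: days before November = 31 + 29 + 31 + 30 + 31 + 30 + 31 + 31 + 30 + 31 = 305 (2068 is a leap year); day of year = 305 + 12 = 317
Rest of 2066: 365 - 45 = 320
Full years 2067 (365): 365
Total = 320 + 365 + 317 = 1002

1002 days


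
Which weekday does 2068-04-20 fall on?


Date: April 20, 2068
Anchor: Jan 1, 2068. With p = 2068 - 1 = 2067: (p + p//4 - p//100 + p//400) mod 7 = (2067 + 516 - 20 + 5) mod 7 = 2568 mod 7 = 6 -> Sunday (Mon=0 ... Sun=6)
Days before April (Jan-Mar): 91; offset = 91 + 20 - 1 = 110
Weekday index = (6 + 110) mod 7 = 4

Day of the week: Friday


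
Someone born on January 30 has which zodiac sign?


Date: January 30
Conventional tropical zodiac dates: Aquarius from January 20 onward; Pisces starts February 19
January 30 falls within the Aquarius range

Aquarius


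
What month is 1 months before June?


June is month 6
6 - 1 = 5

May


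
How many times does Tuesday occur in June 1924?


June 1924 has 30 days
Anchor: Jan 1, 1924. With p = 1924 - 1 = 1923: (p + p//4 - p//100 + p//400) mod 7 = (1923 + 480 - 19 + 4) mod 7 = 2388 mod 7 = 1 -> Tuesday (Mon=0 ... Sun=6)
Days before June (Jan-May): 152; June 1 index = (1 + 152) mod 7 = 6 -> Sunday
First Tuesday is June 3
Tuesdays: 3, 10, 17, 24

4 Tuesdays


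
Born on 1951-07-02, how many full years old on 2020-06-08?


Birth: 1951-07-02
Reference: 2020-06-08
Year difference: 2020 - 1951 = 69
Birthday not yet reached in 2020, subtract 1

68 years old


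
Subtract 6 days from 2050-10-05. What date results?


Start: 2050-10-05, subtract 6 days
Back 5 days from October 5 reaches September 30, 2050 -> 1 left
September 2050: 30 - 1 = 29 -> lands on September 29

Result: 2050-09-29


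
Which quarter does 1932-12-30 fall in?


Month: December (month 12)
Q1: Jan-Mar, Q2: Apr-Jun, Q3: Jul-Sep, Q4: Oct-Dec

Q4


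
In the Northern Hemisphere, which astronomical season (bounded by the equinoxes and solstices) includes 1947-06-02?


Date: June 2
Astronomical Spring (approx.; exact equinox/solstice day varies by year): March 20 to June 20
June 2 falls within the Spring window

Spring


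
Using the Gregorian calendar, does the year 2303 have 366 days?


Gregorian leap year rule: divisible by 4, but not by 100, unless also by 400.
2303 is not divisible by 4 -> not a leap year

No


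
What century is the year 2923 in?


Century = (year - 1) // 100 + 1
= (2923 - 1) // 100 + 1
= 2922 // 100 + 1
= 29 + 1

30th century


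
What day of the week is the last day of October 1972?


October 1972 has 31 days
Anchor: Jan 1, 1972. With p = 1972 - 1 = 1971: (p + p//4 - p//100 + p//400) mod 7 = (1971 + 492 - 19 + 4) mod 7 = 2448 mod 7 = 5 -> Saturday (Mon=0 ... Sun=6)
Days before October (Jan-Sep): 274; October 1 index = (5 + 274) mod 7 = 6 -> Sunday
Last day offset: 31 - 1 = 30 days
Weekday index = (6 + 30) mod 7 = 1

Tuesday, October 31


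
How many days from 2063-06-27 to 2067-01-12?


From 2063-06-27 to 2067-01-12
2063-06-27: days before June = 31 + 28 + 31 + 30 + 31 = 151 (2063 is not a leap year); day of year = 151 + 27 = 178
2067-01-12: day of year = 12
Rest of 2063: 365 - 178 = 187
Full years 2064 (366), 2065 (365), 2066 (365): 1096
Total = 187 + 1096 + 12 = 1295

1295 days


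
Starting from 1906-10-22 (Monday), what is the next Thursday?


Current: Monday
Target: Thursday
Days ahead: 3

Next Thursday: 1906-10-25


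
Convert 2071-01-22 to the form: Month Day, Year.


ISO 2071-01-22 parses as year=2071, month=01, day=22
Month 1 -> January

January 22, 2071


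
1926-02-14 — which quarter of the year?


Month: February (month 2)
Q1: Jan-Mar, Q2: Apr-Jun, Q3: Jul-Sep, Q4: Oct-Dec

Q1


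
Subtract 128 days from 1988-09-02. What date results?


Start: 1988-09-02, subtract 128 days
Back 2 days from September 2 reaches August 31, 1988 -> 126 left
August 1988 has 31 days -> back to July 31, 1988 -> 95 left
July 1988 has 31 days -> back to June 30, 1988 -> 64 left
June 1988 has 30 days -> back to May 31, 1988 -> 34 left
May 1988 has 31 days -> back to April 30, 1988 -> 3 left
April 1988: 30 - 3 = 27 -> lands on April 27

Result: 1988-04-27


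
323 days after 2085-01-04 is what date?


Start: 2085-01-04, add 323 days
January 2085 has 31 days: 31 - 4 = 27 days to January 31 -> 296 left
February 2085 has 28 days -> 268 left
March 2085 has 31 days -> 237 left
April 2085 has 30 days -> 207 left
May 2085 has 31 days -> 176 left
June 2085 has 30 days -> 146 left
July 2085 has 31 days -> 115 left
August 2085 has 31 days -> 84 left
September 2085 has 30 days -> 54 left
October 2085 has 31 days -> 23 left
November 2085: 23 <= 30 -> lands on November 23

Result: 2085-11-23


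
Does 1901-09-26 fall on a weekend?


Anchor: Jan 1, 1901. With p = 1901 - 1 = 1900: (p + p//4 - p//100 + p//400) mod 7 = (1900 + 475 - 19 + 4) mod 7 = 2360 mod 7 = 1 -> Tuesday (Mon=0 ... Sun=6)
Day of year: 269; offset = 268
Weekday index = (1 + 268) mod 7 = 3 -> Thursday
Weekend days: Saturday, Sunday

No


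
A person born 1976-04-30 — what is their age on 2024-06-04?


Birth: 1976-04-30
Reference: 2024-06-04
Year difference: 2024 - 1976 = 48

48 years old


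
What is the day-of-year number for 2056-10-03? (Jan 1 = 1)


Date: October 3, 2056
Days in months 1 through 9: 274
Plus 3 days in October

Day of year: 277


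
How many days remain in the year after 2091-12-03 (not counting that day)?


Day of year: 337 of 365
Remaining = 365 - 337

28 days


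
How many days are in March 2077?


March 2077

31 days


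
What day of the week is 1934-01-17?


Date: January 17, 1934
Anchor: Jan 1, 1934. With p = 1934 - 1 = 1933: (p + p//4 - p//100 + p//400) mod 7 = (1933 + 483 - 19 + 4) mod 7 = 2401 mod 7 = 0 -> Monday (Mon=0 ... Sun=6)
Days into year = 17 - 1 = 16
Weekday index = (0 + 16) mod 7 = 2

Day of the week: Wednesday


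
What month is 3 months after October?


October is month 10
10 + 3 = 13; wrap: 13 - 12 = 1

January


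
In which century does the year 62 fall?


Century = (year - 1) // 100 + 1
= (62 - 1) // 100 + 1
= 61 // 100 + 1
= 0 + 1

1st century


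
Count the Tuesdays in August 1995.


August 1995 has 31 days
Anchor: Jan 1, 1995. With p = 1995 - 1 = 1994: (p + p//4 - p//100 + p//400) mod 7 = (1994 + 498 - 19 + 4) mod 7 = 2477 mod 7 = 6 -> Sunday (Mon=0 ... Sun=6)
Days before August (Jan-Jul): 212; August 1 index = (6 + 212) mod 7 = 1 -> Tuesday
First Tuesday is August 1
Tuesdays: 1, 8, 15, 22, 29

5 Tuesdays


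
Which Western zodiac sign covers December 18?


Date: December 18
Conventional tropical zodiac dates: Sagittarius from November 22 onward; Capricorn starts December 22
December 18 falls within the Sagittarius range

Sagittarius


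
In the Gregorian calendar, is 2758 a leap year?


Gregorian leap year rule: divisible by 4, but not by 100, unless also by 400.
2758 is not divisible by 4 -> not a leap year

No


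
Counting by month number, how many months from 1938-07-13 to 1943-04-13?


From July 1938 to April 1943
5 years * 12 = 60 months, minus 3 months = 57

57 months


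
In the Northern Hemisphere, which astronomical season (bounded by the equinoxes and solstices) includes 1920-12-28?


Date: December 28
Astronomical Winter (approx.; exact equinox/solstice day varies by year): December 21 to March 19
December 28 falls within the Winter window

Winter


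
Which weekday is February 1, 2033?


Target: February 1, 2033
Anchor: Jan 1, 2033. With p = 2033 - 1 = 2032: (p + p//4 - p//100 + p//400) mod 7 = (2032 + 508 - 20 + 5) mod 7 = 2525 mod 7 = 5 -> Saturday (Mon=0 ... Sun=6)
Days before February (Jan): 31 days
Weekday index = (5 + 31) mod 7 = 1

Tuesday


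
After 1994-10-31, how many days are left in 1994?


Day of year: 304 of 365
Remaining = 365 - 304

61 days


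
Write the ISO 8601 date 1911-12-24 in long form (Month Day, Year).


ISO 1911-12-24 parses as year=1911, month=12, day=24
Month 12 -> December

December 24, 1911


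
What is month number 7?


Month 7 of 12

July


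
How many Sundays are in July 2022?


July 2022 has 31 days
Anchor: Jan 1, 2022. With p = 2022 - 1 = 2021: (p + p//4 - p//100 + p//400) mod 7 = (2021 + 505 - 20 + 5) mod 7 = 2511 mod 7 = 5 -> Saturday (Mon=0 ... Sun=6)
Days before July (Jan-Jun): 181; July 1 index = (5 + 181) mod 7 = 4 -> Friday
First Sunday is July 3
Sundays: 3, 10, 17, 24, 31

5 Sundays


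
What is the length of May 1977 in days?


May 1977

31 days


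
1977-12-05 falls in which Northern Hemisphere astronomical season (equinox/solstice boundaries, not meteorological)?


Date: December 5
Astronomical Autumn (approx.; exact equinox/solstice day varies by year): September 22 to December 20
December 5 falls within the Autumn window

Autumn


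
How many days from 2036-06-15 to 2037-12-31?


From 2036-06-15 to 2037-12-31
2036-06-15: days before June = 31 + 29 + 31 + 30 + 31 = 152 (2036 is a leap year); day of year = 152 + 15 = 167
2037-12-31: days before December = 31 + 28 + 31 + 30 + 31 + 30 + 31 + 31 + 30 + 31 + 30 = 334 (2037 is not a leap year); day of year = 334 + 31 = 365
Rest of 2036: 366 - 167 = 199
Total = 199 + 365 = 564

564 days


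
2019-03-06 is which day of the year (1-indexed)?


Date: March 6, 2019
Days in months 1 through 2: 59
Plus 6 days in March

Day of year: 65


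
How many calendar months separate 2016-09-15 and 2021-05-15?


From September 2016 to May 2021
5 years * 12 = 60 months, minus 4 months = 56

56 months


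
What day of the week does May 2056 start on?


Target: May 1, 2056
Anchor: Jan 1, 2056. With p = 2056 - 1 = 2055: (p + p//4 - p//100 + p//400) mod 7 = (2055 + 513 - 20 + 5) mod 7 = 2553 mod 7 = 5 -> Saturday (Mon=0 ... Sun=6)
Days before May (Jan-Apr): 121 days
Weekday index = (5 + 121) mod 7 = 0

Monday


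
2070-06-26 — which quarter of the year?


Month: June (month 6)
Q1: Jan-Mar, Q2: Apr-Jun, Q3: Jul-Sep, Q4: Oct-Dec

Q2


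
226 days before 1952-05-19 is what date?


Start: 1952-05-19, subtract 226 days
Back 19 days from May 19 reaches April 30, 1952 -> 207 left
April 1952 has 30 days -> back to March 31, 1952 -> 177 left
March 1952 has 31 days -> back to February 29, 1952 -> 146 left
February 1952 has 29 days -> back to January 31, 1952 -> 117 left
January 1952 has 31 days -> back to December 31, 1951 -> 86 left
December 1951 has 31 days -> back to November 30, 1951 -> 55 left
November 1951 has 30 days -> back to October 31, 1951 -> 25 left
October 1951: 31 - 25 = 6 -> lands on October 6

Result: 1951-10-06


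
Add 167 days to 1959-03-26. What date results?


Start: 1959-03-26, add 167 days
March 1959 has 31 days: 31 - 26 = 5 days to March 31 -> 162 left
April 1959 has 30 days -> 132 left
May 1959 has 31 days -> 101 left
June 1959 has 30 days -> 71 left
July 1959 has 31 days -> 40 left
August 1959 has 31 days -> 9 left
September 1959: 9 <= 30 -> lands on September 9

Result: 1959-09-09


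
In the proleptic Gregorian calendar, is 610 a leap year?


Gregorian leap year rule: divisible by 4, but not by 100, unless also by 400.
610 is not divisible by 4 -> not a leap year

No


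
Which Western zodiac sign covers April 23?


Date: April 23
Conventional tropical zodiac dates: Taurus from April 20 onward; Gemini starts May 21
April 23 falls within the Taurus range

Taurus


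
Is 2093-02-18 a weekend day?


Anchor: Jan 1, 2093. With p = 2093 - 1 = 2092: (p + p//4 - p//100 + p//400) mod 7 = (2092 + 523 - 20 + 5) mod 7 = 2600 mod 7 = 3 -> Thursday (Mon=0 ... Sun=6)
Day of year: 49; offset = 48
Weekday index = (3 + 48) mod 7 = 2 -> Wednesday
Weekend days: Saturday, Sunday

No
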